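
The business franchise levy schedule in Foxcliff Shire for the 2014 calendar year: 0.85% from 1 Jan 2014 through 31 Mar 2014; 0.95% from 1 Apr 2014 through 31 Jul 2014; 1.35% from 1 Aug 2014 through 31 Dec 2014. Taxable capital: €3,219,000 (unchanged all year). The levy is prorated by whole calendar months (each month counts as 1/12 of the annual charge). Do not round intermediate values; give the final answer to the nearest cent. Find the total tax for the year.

€35,140.75

1 Jan – 31 Mar 2014: 3 months at 0.85% → €3,219,000 × 0.85% × 3/12 = €6,840.3750
1 Apr – 31 Jul 2014: 4 months at 0.95% → €3,219,000 × 0.95% × 4/12 = €10,193.5000
1 Aug – 31 Dec 2014: 5 months at 1.35% → €3,219,000 × 1.35% × 5/12 = €18,106.8750
Total = €35,140.7500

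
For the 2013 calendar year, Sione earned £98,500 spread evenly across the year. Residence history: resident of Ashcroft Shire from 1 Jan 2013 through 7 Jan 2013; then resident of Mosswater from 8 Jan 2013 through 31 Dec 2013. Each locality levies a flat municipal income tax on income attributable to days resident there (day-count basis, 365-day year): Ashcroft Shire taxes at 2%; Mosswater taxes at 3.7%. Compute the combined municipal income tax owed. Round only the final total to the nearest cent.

£3,612.39

Ashcroft Shire, 1 Jan – 7 Jan 2013: 7 days → £98,500 × 2% × 7/365 = £37.7808
Mosswater, 8 Jan – 31 Dec 2013: 358 days → £98,500 × 3.7% × 358/365 = £3,574.6055
Total = £3,612.3863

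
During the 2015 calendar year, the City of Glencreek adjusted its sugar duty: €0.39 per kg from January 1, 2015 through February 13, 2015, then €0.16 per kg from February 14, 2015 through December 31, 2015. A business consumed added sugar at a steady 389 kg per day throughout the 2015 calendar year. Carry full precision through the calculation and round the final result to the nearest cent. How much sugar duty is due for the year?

January 1 – February 13, 2015: 44 days × 389 kg/day = 17,116 kg at €0.39/kg → €6,675.24
February 14 – December 31, 2015: 321 days × 389 kg/day = 124,869 kg at €0.16/kg → €19,979.04

€26,654.28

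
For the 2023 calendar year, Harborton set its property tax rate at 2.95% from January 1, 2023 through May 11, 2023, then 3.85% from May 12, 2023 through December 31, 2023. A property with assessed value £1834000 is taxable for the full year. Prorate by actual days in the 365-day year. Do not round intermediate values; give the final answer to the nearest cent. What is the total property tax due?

January 1 – May 11, 2023: 131 days at 2.95% → £1834000 × 2.95% × 131/365 = £19417.7890
May 12 – December 31, 2023: 234 days at 3.85% → £1834000 × 3.85% × 234/365 = £45267.1397
Total = £64684.9288

£64684.93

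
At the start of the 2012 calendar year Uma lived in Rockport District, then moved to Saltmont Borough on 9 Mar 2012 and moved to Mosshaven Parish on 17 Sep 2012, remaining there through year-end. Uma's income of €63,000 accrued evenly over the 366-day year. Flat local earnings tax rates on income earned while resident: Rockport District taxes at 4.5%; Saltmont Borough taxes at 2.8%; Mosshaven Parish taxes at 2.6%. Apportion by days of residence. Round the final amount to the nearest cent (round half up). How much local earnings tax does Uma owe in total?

Rockport District, 1 Jan – 8 Mar 2012: 68 days → €63,000 × 4.5% × 68/366 = €526.7213
Saltmont Borough, 9 Mar – 16 Sep 2012: 192 days → €63,000 × 2.8% × 192/366 = €925.3770
Mosshaven Parish, 17 Sep – 31 Dec 2012: 106 days → €63,000 × 2.6% × 106/366 = €474.3934
Total = €1,926.4918

€1,926.49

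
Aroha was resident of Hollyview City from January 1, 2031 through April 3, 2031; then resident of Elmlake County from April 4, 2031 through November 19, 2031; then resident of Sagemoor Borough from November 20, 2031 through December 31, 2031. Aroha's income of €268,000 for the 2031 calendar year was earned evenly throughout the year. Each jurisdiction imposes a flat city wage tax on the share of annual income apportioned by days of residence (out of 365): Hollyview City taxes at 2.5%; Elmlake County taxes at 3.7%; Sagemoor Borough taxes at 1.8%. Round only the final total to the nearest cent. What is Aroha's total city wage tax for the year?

Hollyview City, January 1 – April 3, 2031: 93 days → €268,000 × 2.5% × 93/365 = €1,707.1233
Elmlake County, April 4 – November 19, 2031: 230 days → €268,000 × 3.7% × 230/365 = €6,248.4384
Sagemoor Borough, November 20 – December 31, 2031: 42 days → €268,000 × 1.8% × 42/365 = €555.0904
Total = €8,510.6521

€8,510.65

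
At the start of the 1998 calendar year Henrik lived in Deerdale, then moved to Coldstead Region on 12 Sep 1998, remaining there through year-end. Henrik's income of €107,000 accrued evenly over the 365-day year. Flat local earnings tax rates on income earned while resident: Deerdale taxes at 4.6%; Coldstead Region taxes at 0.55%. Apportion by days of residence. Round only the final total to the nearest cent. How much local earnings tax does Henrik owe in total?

Deerdale, 1 Jan – 11 Sep 1998: 254 days → €107,000 × 4.6% × 254/365 = €3,425.1726
Coldstead Region, 12 Sep – 31 Dec 1998: 111 days → €107,000 × 0.55% × 111/365 = €178.9685
Total = €3,604.1411

€3,604.14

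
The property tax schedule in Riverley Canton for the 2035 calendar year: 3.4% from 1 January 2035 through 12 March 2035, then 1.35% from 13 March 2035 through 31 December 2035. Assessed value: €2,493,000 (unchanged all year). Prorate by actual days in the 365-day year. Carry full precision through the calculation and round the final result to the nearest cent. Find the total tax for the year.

1 January – 12 March 2035: 71 days at 3.4% → €2,493,000 × 3.4% × 71/365 = €16,487.9507
13 March – 31 December 2035: 294 days at 1.35% → €2,493,000 × 1.35% × 294/365 = €27,108.8137
Total = €43,596.7644

€43,596.76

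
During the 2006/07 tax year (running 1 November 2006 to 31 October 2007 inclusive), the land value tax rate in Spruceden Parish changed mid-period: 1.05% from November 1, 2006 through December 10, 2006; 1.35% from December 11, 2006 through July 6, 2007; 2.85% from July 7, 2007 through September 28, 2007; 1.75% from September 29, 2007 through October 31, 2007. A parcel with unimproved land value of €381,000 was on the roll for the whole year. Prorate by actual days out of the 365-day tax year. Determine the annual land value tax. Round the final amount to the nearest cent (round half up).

€6,471.26

November 1 – December 10, 2006: 40 days at 1.05% → €381,000 × 1.05% × 40/365 = €438.4110
December 11, 2006 – July 6, 2007: 208 days at 1.35% → €381,000 × 1.35% × 208/365 = €2,931.0904
July 7 – September 28, 2007: 84 days at 2.85% → €381,000 × 2.85% × 84/365 = €2,498.9425
September 29 – October 31, 2007: 33 days at 1.75% → €381,000 × 1.75% × 33/365 = €602.8151
Total = €6,471.2589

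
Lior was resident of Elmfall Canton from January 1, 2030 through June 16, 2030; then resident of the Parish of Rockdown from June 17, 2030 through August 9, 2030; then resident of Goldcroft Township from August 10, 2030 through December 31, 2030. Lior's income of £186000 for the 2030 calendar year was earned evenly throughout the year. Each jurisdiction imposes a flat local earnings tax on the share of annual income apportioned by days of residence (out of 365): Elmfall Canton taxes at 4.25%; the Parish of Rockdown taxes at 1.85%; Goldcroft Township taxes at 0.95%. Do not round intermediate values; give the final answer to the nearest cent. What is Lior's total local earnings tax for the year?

Elmfall Canton, January 1 – June 16, 2030: 167 days → £186000 × 4.25% × 167/365 = £3616.8082
The Parish of Rockdown, June 17 – August 9, 2030: 54 days → £186000 × 1.85% × 54/365 = £509.0795
Goldcroft Township, August 10 – December 31, 2030: 144 days → £186000 × 0.95% × 144/365 = £697.1178
Total = £4823.0055

£4823.01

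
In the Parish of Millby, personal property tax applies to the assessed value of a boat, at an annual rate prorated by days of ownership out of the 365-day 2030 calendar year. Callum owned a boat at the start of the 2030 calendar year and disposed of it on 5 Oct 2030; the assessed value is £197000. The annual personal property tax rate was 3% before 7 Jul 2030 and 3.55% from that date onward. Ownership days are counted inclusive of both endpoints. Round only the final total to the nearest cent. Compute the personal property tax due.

£4771.45

1 Jan – 6 Jul 2030: 187 days at 3% → £197000 × 3% × 187/365 = £3027.8630
7 Jul – 5 Oct 2030: 91 days at 3.55% → £197000 × 3.55% × 91/365 = £1743.5849
Total = £4771.4479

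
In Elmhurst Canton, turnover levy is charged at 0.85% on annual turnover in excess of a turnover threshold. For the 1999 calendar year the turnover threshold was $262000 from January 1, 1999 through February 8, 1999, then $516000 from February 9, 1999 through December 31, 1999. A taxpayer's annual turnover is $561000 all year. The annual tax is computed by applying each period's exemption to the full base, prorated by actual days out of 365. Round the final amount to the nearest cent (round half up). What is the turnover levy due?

January 1 – February 8, 1999: 39 days, exemption $262000 → ($561000 − $262000) × 0.85% × 39/365 = $271.5575
February 9 – December 31, 1999: 326 days, exemption $516000 → ($561000 − $516000) × 0.85% × 326/365 = $341.6301
Total = $613.1877

$613.19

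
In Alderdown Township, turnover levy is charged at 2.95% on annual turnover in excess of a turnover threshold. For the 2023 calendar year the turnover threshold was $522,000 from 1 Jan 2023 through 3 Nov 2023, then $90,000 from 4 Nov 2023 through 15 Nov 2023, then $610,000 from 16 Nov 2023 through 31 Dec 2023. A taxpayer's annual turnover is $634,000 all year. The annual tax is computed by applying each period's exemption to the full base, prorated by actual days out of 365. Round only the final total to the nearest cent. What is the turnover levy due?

1 Jan – 3 Nov 2023: 307 days, exemption $522,000 → ($634,000 − $522,000) × 2.95% × 307/365 = $2,778.9808
4 Nov – 15 Nov 2023: 12 days, exemption $90,000 → ($634,000 − $90,000) × 2.95% × 12/365 = $527.6055
16 Nov – 31 Dec 2023: 46 days, exemption $610,000 → ($634,000 − $610,000) × 2.95% × 46/365 = $89.2274
Total = $3,395.8137

$3,395.81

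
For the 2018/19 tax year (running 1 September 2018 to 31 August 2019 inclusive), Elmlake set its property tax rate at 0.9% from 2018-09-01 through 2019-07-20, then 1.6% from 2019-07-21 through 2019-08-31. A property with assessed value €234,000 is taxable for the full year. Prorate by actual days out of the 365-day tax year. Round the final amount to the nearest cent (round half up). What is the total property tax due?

2018-09-01 to 2019-07-20: 323 days at 0.9% → €234,000 × 0.9% × 323/365 = €1,863.6658
2019-07-21 to 2019-08-31: 42 days at 1.6% → €234,000 × 1.6% × 42/365 = €430.8164
Total = €2,294.4822

€2,294.48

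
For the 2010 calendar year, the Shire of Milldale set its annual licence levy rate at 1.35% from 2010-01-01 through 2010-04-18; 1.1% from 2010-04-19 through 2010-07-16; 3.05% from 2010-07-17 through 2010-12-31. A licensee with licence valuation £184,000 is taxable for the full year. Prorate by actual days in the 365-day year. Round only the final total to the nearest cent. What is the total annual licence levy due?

£3,811.57

2010-01-01 to 2010-04-18: 108 days at 1.35% → £184,000 × 1.35% × 108/365 = £734.9918
2010-04-19 to 2010-07-16: 89 days at 1.1% → £184,000 × 1.1% × 89/365 = £493.5233
2010-07-17 to 2010-12-31: 168 days at 3.05% → £184,000 × 3.05% × 168/365 = £2,583.0575
Total = £3,811.5726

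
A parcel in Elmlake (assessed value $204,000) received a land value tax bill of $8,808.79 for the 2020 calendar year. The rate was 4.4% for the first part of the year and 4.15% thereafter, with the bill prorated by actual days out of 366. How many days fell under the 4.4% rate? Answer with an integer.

246 days

Let d = days at the first rate; then 366 − d days at the second rate.
$204,000 × [4.4%·d + 4.15%·(366−d)] / 366 = $8,808.79
Solving gives d = 246, so the new rate took effect on 3 September 2020.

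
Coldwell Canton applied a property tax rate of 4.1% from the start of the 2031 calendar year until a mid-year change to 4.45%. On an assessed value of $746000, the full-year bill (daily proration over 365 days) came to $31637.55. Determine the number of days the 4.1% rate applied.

218 days

Let d = days at the first rate; then 365 − d days at the second rate.
$746000 × [4.1%·d + 4.45%·(365−d)] / 365 = $31637.55
Solving gives d = 218, so the new rate took effect on 7 Aug 2031.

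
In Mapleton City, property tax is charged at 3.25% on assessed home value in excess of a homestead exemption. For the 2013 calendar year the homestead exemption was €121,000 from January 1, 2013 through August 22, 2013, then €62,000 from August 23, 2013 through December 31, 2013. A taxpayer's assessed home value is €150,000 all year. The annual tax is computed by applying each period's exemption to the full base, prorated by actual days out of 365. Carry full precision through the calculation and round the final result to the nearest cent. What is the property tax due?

January 1 – August 22, 2013: 234 days, exemption €121,000 → (€150,000 − €121,000) × 3.25% × 234/365 = €604.2329
August 23 – December 31, 2013: 131 days, exemption €62,000 → (€150,000 − €62,000) × 3.25% × 131/365 = €1,026.4658
Total = €1,630.6986

€1,630.70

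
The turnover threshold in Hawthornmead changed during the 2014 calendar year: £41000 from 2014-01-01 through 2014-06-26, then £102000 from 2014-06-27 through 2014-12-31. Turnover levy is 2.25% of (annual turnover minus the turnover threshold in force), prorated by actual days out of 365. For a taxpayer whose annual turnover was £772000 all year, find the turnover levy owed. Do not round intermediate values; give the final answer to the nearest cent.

£15740.57

2014-01-01 to 2014-06-26: 177 days, exemption £41000 → (£772000 − £41000) × 2.25% × 177/365 = £7975.9110
2014-06-27 to 2014-12-31: 188 days, exemption £102000 → (£772000 − £102000) × 2.25% × 188/365 = £7764.6575
Total = £15740.5685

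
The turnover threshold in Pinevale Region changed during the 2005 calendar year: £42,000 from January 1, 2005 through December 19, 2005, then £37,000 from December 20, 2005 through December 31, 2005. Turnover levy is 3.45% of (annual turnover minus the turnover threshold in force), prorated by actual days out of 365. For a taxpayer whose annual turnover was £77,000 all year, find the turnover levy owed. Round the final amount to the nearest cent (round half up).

January 1 – December 19, 2005: 353 days, exemption £42,000 → (£77,000 − £42,000) × 3.45% × 353/365 = £1,167.8014
December 20 – December 31, 2005: 12 days, exemption £37,000 → (£77,000 − £37,000) × 3.45% × 12/365 = £45.3699
Total = £1,213.1712

£1,213.17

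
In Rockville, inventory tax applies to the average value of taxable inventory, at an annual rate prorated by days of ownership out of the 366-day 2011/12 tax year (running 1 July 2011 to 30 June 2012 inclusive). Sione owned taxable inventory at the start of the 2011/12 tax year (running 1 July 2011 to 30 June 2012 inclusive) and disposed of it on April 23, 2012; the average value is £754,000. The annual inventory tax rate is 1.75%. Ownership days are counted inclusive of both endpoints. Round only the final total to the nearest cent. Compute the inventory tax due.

£10,743.47

Days held (July 1, 2011 – April 23, 2012): 298 out of 366
Tax = £754,000 × 1.75% × 298/366 = £10,743.4699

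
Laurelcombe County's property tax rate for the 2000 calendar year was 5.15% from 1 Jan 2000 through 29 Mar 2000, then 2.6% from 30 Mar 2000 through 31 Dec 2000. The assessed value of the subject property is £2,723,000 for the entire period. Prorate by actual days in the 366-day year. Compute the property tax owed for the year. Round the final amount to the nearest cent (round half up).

£87,682.83

1 Jan – 29 Mar 2000: 89 days at 5.15% → £2,723,000 × 5.15% × 89/366 = £34,100.7391
30 Mar – 31 Dec 2000: 277 days at 2.6% → £2,723,000 × 2.6% × 277/366 = £53,582.0929
Total = £87,682.8320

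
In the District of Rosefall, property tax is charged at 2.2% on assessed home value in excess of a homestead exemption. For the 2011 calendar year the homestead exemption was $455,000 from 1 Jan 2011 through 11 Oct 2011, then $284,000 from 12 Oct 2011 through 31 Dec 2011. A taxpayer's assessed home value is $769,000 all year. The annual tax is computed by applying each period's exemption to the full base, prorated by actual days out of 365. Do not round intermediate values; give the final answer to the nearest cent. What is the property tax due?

$7,742.85

1 Jan – 11 Oct 2011: 284 days, exemption $455,000 → ($769,000 − $455,000) × 2.2% × 284/365 = $5,374.9918
12 Oct – 31 Dec 2011: 81 days, exemption $284,000 → ($769,000 − $284,000) × 2.2% × 81/365 = $2,367.8630
Total = $7,742.8548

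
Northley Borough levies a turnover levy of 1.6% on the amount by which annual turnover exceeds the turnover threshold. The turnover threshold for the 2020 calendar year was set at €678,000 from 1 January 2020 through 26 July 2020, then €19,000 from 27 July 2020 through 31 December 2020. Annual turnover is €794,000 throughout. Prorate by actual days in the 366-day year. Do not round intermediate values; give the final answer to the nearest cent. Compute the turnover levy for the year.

1 January – 26 July 2020: 208 days, exemption €678,000 → (€794,000 − €678,000) × 1.6% × 208/366 = €1,054.7760
27 July – 31 December 2020: 158 days, exemption €19,000 → (€794,000 − €19,000) × 1.6% × 158/366 = €5,353.0055
Total = €6,407.7814

€6,407.78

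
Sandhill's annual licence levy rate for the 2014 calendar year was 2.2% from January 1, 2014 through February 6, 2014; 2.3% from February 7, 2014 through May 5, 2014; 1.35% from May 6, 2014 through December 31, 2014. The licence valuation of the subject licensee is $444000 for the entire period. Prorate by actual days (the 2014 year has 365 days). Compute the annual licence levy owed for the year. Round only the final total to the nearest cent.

January 1 – February 6, 2014: 37 days at 2.2% → $444000 × 2.2% × 37/365 = $990.1808
February 7 – May 5, 2014: 88 days at 2.3% → $444000 × 2.3% × 88/365 = $2462.0712
May 6 – December 31, 2014: 240 days at 1.35% → $444000 × 1.35% × 240/365 = $3941.2603
Total = $7393.5123

$7393.51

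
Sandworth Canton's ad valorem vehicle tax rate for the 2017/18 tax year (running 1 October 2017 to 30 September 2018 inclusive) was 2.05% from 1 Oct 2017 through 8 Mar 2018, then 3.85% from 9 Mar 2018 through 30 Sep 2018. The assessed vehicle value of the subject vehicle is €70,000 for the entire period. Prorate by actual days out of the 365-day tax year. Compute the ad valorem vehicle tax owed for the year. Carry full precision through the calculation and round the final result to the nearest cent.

€2,146.12

1 Oct 2017 – 8 Mar 2018: 159 days at 2.05% → €70,000 × 2.05% × 159/365 = €625.1096
9 Mar – 30 Sep 2018: 206 days at 3.85% → €70,000 × 3.85% × 206/365 = €1,521.0137
Total = €2,146.1233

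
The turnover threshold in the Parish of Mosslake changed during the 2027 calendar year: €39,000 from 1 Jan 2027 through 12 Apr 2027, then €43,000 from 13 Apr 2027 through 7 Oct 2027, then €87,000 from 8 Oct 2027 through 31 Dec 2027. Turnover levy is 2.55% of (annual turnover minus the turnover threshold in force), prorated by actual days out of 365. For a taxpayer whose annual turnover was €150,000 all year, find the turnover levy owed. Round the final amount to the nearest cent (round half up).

€2,495.72

1 Jan – 12 Apr 2027: 102 days, exemption €39,000 → (€150,000 − €39,000) × 2.55% × 102/365 = €790.9890
13 Apr – 7 Oct 2027: 178 days, exemption €43,000 → (€150,000 − €43,000) × 2.55% × 178/365 = €1,330.6110
8 Oct – 31 Dec 2027: 85 days, exemption €87,000 → (€150,000 − €87,000) × 2.55% × 85/365 = €374.1164
Total = €2,495.7164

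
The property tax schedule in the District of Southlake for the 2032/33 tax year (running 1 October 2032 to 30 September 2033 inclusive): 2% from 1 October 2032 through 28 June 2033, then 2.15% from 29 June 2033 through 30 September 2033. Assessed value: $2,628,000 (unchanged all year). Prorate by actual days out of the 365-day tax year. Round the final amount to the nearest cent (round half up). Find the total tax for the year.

$53,575.20

1 October 2032 – 28 June 2033: 271 days at 2% → $2,628,000 × 2% × 271/365 = $39,024.0000
29 June – 30 September 2033: 94 days at 2.15% → $2,628,000 × 2.15% × 94/365 = $14,551.2000
Total = $53,575.2000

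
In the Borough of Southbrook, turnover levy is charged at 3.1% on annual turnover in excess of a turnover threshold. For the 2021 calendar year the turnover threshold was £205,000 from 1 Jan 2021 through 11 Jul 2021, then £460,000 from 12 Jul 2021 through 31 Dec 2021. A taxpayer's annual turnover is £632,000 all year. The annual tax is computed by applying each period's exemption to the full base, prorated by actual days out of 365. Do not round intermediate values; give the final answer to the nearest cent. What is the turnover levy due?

1 Jan – 11 Jul 2021: 192 days, exemption £205,000 → (£632,000 − £205,000) × 3.1% × 192/365 = £6,963.0247
12 Jul – 31 Dec 2021: 173 days, exemption £460,000 → (£632,000 − £460,000) × 3.1% × 173/365 = £2,527.2219
Total = £9,490.2466

£9,490.25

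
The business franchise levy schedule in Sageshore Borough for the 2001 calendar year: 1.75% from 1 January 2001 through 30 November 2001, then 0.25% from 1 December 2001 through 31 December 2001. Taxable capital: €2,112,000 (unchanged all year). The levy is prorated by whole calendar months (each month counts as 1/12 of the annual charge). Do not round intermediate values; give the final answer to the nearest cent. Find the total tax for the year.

€34,320.00

1 January – 30 November 2001: 11 months at 1.75% → €2,112,000 × 1.75% × 11/12 = €33,880.0000
1 December – 31 December 2001: 1 month at 0.25% → €2,112,000 × 0.25% × 1/12 = €440.0000
Total = €34,320.0000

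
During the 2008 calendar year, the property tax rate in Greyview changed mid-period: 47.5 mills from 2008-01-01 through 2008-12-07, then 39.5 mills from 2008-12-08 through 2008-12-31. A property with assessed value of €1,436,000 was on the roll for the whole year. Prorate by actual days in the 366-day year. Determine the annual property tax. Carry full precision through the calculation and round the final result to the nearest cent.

€67,456.69

2008-01-01 to 2008-12-07: 342 days at 47.5 mills → €1,436,000 × 4.75% × 342/366 = €63,737.2131
2008-12-08 to 2008-12-31: 24 days at 39.5 mills → €1,436,000 × 3.95% × 24/366 = €3,719.4754
Total = €67,456.6885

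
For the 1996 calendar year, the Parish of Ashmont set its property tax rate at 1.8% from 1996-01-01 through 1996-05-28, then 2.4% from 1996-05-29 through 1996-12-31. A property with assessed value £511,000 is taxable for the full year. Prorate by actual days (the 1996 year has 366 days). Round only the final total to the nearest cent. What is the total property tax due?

1996-01-01 to 1996-05-28: 149 days at 1.8% → £511,000 × 1.8% × 149/366 = £3,744.5410
1996-05-29 to 1996-12-31: 217 days at 2.4% → £511,000 × 2.4% × 217/366 = £7,271.2787
Total = £11,015.8197

£11,015.82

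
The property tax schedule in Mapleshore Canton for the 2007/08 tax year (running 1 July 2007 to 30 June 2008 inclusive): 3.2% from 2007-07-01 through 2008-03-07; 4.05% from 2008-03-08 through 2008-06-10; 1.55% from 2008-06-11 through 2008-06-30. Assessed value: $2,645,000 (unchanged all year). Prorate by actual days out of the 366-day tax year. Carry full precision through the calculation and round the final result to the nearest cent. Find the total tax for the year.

$88,090.79

2007-07-01 to 2008-03-07: 251 days at 3.2% → $2,645,000 × 3.2% × 251/366 = $58,045.4645
2008-03-08 to 2008-06-10: 95 days at 4.05% → $2,645,000 × 4.05% × 95/366 = $27,805.0205
2008-06-11 to 2008-06-30: 20 days at 1.55% → $2,645,000 × 1.55% × 20/366 = $2,240.3005
Total = $88,090.7855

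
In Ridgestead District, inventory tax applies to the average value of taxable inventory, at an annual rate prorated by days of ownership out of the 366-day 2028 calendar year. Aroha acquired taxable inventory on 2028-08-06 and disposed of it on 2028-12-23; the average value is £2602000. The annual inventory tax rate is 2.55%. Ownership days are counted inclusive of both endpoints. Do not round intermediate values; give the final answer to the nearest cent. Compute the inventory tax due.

Days held (2028-08-06 to 2028-12-23): 140 out of 366
Tax = £2602000 × 2.55% × 140/366 = £25380.1639

£25380.16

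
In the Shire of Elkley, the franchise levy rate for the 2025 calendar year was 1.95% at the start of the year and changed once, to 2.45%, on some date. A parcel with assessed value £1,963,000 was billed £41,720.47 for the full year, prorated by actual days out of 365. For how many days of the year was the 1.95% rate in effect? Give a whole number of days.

237 days

Let d = days at the first rate; then 365 − d days at the second rate.
£1,963,000 × [1.95%·d + 2.45%·(365−d)] / 365 = £41,720.47
Solving gives d = 237, so the new rate took effect on 26 August 2025.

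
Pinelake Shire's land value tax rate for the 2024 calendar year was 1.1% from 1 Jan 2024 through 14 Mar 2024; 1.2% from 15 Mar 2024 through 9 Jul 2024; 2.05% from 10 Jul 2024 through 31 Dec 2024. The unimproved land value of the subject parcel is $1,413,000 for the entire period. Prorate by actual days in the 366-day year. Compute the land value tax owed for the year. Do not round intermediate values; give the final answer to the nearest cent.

$22,413.04

1 Jan – 14 Mar 2024: 74 days at 1.1% → $1,413,000 × 1.1% × 74/366 = $3,142.5738
15 Mar – 9 Jul 2024: 117 days at 1.2% → $1,413,000 × 1.2% × 117/366 = $5,420.3607
10 Jul – 31 Dec 2024: 175 days at 2.05% → $1,413,000 × 2.05% × 175/366 = $13,850.1025
Total = $22,413.0369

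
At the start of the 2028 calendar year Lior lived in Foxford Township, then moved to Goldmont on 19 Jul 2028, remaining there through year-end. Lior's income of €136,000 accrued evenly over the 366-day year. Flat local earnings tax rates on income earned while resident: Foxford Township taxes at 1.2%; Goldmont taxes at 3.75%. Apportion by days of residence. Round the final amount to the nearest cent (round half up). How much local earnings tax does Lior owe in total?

Foxford Township, 1 Jan – 18 Jul 2028: 200 days → €136,000 × 1.2% × 200/366 = €891.8033
Goldmont, 19 Jul – 31 Dec 2028: 166 days → €136,000 × 3.75% × 166/366 = €2,313.1148
Total = €3,204.9180

€3,204.92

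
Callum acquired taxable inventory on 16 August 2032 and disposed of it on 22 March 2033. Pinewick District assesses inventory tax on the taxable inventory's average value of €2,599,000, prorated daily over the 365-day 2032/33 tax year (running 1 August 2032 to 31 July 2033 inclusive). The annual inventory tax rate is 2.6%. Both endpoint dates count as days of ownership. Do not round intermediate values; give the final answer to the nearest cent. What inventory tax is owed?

€40,544.40

Days held (16 August 2032 – 22 March 2033): 219 out of 365
Tax = €2,599,000 × 2.6% × 219/365 = €40,544.4000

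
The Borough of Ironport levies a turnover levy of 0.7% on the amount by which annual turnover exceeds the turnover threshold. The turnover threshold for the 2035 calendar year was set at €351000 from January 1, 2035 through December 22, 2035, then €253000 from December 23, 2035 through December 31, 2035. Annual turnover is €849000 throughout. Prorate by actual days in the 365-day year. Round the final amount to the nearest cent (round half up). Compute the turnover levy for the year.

€3502.92

January 1 – December 22, 2035: 356 days, exemption €351000 → (€849000 − €351000) × 0.7% × 356/365 = €3400.0438
December 23 – December 31, 2035: 9 days, exemption €253000 → (€849000 − €253000) × 0.7% × 9/365 = €102.8712
Total = €3502.9151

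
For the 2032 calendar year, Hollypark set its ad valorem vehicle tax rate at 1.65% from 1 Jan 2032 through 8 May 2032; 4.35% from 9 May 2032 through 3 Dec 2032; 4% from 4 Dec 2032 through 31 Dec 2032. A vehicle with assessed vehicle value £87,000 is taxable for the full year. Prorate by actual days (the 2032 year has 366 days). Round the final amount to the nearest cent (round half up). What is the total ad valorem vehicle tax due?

1 Jan – 8 May 2032: 129 days at 1.65% → £87,000 × 1.65% × 129/366 = £505.9549
9 May – 3 Dec 2032: 209 days at 4.35% → £87,000 × 4.35% × 209/366 = £2,161.0943
4 Dec – 31 Dec 2032: 28 days at 4% → £87,000 × 4% × 28/366 = £266.2295
Total = £2,933.2787

£2,933.28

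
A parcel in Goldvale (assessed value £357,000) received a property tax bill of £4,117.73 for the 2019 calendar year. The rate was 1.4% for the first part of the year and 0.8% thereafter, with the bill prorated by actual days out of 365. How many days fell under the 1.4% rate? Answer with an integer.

Let d = days at the first rate; then 365 − d days at the second rate.
£357,000 × [1.4%·d + 0.8%·(365−d)] / 365 = £4,117.73
Solving gives d = 215, so the new rate took effect on 4 August 2019.

215 days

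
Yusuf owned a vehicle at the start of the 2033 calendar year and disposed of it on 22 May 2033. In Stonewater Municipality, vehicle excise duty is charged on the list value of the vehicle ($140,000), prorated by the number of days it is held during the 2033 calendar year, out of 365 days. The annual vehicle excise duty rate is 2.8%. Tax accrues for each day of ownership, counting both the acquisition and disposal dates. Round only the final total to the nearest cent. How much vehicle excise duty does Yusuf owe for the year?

$1,525.04

Days held (1 Jan – 22 May 2033): 142 out of 365
Tax = $140,000 × 2.8% × 142/365 = $1,525.0411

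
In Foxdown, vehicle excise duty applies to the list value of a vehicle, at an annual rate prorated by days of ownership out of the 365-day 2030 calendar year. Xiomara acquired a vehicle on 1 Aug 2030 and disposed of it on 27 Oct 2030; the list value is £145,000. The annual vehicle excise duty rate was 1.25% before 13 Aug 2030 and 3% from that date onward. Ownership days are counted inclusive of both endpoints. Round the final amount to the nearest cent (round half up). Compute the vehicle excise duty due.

£965.34

1 Aug – 12 Aug 2030: 12 days at 1.25% → £145,000 × 1.25% × 12/365 = £59.5890
13 Aug – 27 Oct 2030: 76 days at 3% → £145,000 × 3% × 76/365 = £905.7534
Total = £965.3425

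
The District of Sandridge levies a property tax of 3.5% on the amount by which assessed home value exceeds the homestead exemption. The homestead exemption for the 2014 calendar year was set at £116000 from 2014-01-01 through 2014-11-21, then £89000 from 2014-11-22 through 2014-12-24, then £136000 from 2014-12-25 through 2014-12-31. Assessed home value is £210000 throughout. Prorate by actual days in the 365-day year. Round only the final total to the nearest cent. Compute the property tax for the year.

£3362.01

2014-01-01 to 2014-11-21: 325 days, exemption £116000 → (£210000 − £116000) × 3.5% × 325/365 = £2929.4521
2014-11-22 to 2014-12-24: 33 days, exemption £89000 → (£210000 − £89000) × 3.5% × 33/365 = £382.8904
2014-12-25 to 2014-12-31: 7 days, exemption £136000 → (£210000 − £136000) × 3.5% × 7/365 = £49.6712
Total = £3362.0137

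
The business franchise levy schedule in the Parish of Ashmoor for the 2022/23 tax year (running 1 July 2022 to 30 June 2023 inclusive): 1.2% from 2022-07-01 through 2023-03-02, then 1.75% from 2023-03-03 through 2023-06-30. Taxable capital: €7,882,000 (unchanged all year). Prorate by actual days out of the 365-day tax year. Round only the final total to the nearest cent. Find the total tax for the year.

€108,836.38

2022-07-01 to 2023-03-02: 245 days at 1.2% → €7,882,000 × 1.2% × 245/365 = €63,487.8904
2023-03-03 to 2023-06-30: 120 days at 1.75% → €7,882,000 × 1.75% × 120/365 = €45,348.4932
Total = €108,836.3836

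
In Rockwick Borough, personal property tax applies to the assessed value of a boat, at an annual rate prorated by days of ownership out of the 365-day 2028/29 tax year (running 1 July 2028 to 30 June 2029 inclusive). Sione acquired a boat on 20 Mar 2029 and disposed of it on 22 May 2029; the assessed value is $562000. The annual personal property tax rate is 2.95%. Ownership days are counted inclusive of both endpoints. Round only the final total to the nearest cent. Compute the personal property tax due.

Days held (20 Mar – 22 May 2029): 64 out of 365
Tax = $562000 × 2.95% × 64/365 = $2907.0027

$2907.00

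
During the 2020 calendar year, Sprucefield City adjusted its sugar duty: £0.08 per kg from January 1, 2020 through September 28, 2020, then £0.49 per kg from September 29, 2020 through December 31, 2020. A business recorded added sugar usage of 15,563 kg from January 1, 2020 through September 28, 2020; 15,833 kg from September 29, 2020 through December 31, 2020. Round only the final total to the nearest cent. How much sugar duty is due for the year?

£9,003.21

January 1 – September 28, 2020: 15,563 kg at £0.08/kg → £1,245.04
September 29 – December 31, 2020: 15,833 kg at £0.49/kg → £7,758.17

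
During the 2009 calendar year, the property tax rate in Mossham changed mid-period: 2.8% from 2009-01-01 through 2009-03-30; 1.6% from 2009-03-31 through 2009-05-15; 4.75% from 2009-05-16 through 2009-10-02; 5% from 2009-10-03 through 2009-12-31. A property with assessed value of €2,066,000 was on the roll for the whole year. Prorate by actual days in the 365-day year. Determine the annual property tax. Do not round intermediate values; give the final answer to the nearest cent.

€81,383.42

2009-01-01 to 2009-03-30: 89 days at 2.8% → €2,066,000 × 2.8% × 89/365 = €14,105.4027
2009-03-31 to 2009-05-15: 46 days at 1.6% → €2,066,000 × 1.6% × 46/365 = €4,165.9616
2009-05-16 to 2009-10-02: 140 days at 4.75% → €2,066,000 × 4.75% × 140/365 = €37,640.8219
2009-10-03 to 2009-12-31: 90 days at 5% → €2,066,000 × 5% × 90/365 = €25,471.2329
Total = €81,383.4192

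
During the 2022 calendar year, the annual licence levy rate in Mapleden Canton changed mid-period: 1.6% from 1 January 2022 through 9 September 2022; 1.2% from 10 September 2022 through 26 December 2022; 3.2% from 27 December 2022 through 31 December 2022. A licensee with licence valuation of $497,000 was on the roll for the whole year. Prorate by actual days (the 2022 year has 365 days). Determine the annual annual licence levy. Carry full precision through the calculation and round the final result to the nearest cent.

$7,472.70

1 January – 9 September 2022: 252 days at 1.6% → $497,000 × 1.6% × 252/365 = $5,490.1479
10 September – 26 December 2022: 108 days at 1.2% → $497,000 × 1.2% × 108/365 = $1,764.6904
27 December – 31 December 2022: 5 days at 3.2% → $497,000 × 3.2% × 5/365 = $217.8630
Total = $7,472.7014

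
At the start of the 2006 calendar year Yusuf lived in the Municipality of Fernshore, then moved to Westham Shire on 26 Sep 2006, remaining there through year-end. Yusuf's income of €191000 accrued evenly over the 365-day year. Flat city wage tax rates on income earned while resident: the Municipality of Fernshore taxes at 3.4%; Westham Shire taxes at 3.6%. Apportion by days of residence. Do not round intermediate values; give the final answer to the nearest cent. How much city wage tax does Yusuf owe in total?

€6595.52

The Municipality of Fernshore, 1 Jan – 25 Sep 2006: 268 days → €191000 × 3.4% × 268/365 = €4768.1973
Westham Shire, 26 Sep – 31 Dec 2006: 97 days → €191000 × 3.6% × 97/365 = €1827.3205
Total = €6595.5178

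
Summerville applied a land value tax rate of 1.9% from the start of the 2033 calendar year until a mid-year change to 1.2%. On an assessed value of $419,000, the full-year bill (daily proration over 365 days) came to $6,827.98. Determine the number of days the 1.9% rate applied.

224 days

Let d = days at the first rate; then 365 − d days at the second rate.
$419,000 × [1.9%·d + 1.2%·(365−d)] / 365 = $6,827.98
Solving gives d = 224, so the new rate took effect on August 13, 2033.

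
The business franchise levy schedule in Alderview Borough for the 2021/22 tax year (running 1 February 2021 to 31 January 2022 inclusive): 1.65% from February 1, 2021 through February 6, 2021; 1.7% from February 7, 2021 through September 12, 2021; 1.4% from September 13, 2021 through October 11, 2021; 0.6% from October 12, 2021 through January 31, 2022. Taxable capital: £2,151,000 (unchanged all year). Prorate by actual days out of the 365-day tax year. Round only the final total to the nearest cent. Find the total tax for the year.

February 1 – February 6, 2021: 6 days at 1.65% → £2,151,000 × 1.65% × 6/365 = £583.4219
February 7 – September 12, 2021: 218 days at 1.7% → £2,151,000 × 1.7% × 218/365 = £21,840.0164
September 13 – October 11, 2021: 29 days at 1.4% → £2,151,000 × 1.4% × 29/365 = £2,392.6192
October 12, 2021 – January 31, 2022: 112 days at 0.6% → £2,151,000 × 0.6% × 112/365 = £3,960.1973
Total = £28,776.2548

£28,776.25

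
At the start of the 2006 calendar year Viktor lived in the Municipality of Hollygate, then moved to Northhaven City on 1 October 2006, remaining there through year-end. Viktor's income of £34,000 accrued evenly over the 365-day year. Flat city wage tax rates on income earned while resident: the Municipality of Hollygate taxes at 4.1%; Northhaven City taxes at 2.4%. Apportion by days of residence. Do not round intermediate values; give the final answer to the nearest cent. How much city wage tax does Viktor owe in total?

£1,248.31

The Municipality of Hollygate, 1 January – 30 September 2006: 273 days → £34,000 × 4.1% × 273/365 = £1,042.6356
Northhaven City, 1 October – 31 December 2006: 92 days → £34,000 × 2.4% × 92/365 = £205.6767
Total = £1,248.3123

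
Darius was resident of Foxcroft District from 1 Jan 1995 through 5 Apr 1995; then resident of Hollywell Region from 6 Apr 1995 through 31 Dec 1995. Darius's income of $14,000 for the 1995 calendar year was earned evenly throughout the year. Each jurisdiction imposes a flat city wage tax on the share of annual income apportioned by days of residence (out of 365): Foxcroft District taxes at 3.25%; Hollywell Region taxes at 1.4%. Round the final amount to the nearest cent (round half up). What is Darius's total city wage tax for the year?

$263.41

Foxcroft District, 1 Jan – 5 Apr 1995: 95 days → $14,000 × 3.25% × 95/365 = $118.4247
Hollywell Region, 6 Apr – 31 Dec 1995: 270 days → $14,000 × 1.4% × 270/365 = $144.9863
Total = $263.4110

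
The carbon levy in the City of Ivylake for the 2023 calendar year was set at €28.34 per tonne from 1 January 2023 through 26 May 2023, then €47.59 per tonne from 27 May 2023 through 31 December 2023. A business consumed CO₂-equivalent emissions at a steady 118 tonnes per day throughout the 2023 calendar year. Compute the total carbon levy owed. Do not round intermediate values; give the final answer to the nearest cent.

1 January – 26 May 2023: 146 days × 118 tonnes/day = 17,228 tonnes at €28.34/tonne → €488,241.52
27 May – 31 December 2023: 219 days × 118 tonnes/day = 25,842 tonnes at €47.59/tonne → €1,229,820.78

€1,718,062.30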